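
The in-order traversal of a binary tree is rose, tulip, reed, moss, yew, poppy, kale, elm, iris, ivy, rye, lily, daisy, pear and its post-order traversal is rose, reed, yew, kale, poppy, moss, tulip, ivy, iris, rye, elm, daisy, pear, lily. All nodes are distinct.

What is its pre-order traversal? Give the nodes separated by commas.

The last element of post-order is the root; it splits in-order into left and right subtrees.
Root lily: left subtree has 11 nodes {rose, tulip, reed, moss, yew, poppy, kale, elm, iris, ivy, rye}, right has 2 {daisy, pear}.
  Root elm: left subtree has 7 nodes {rose, tulip, reed, moss, yew, poppy, kale}, right has 3 {iris, ivy, rye}.
    Root tulip: left subtree has 1 node {rose}, right has 5 {reed, moss, yew, poppy, kale}.
      Root moss: left subtree has 1 node {reed}, right has 3 {yew, poppy, kale}.
        Root poppy: left subtree has 1 node {yew}, right has 1 {kale}.
    Root rye: left subtree has 2 nodes {iris, ivy}, right has 0 { }.
      Root iris: left subtree has 0 nodes { }, right has 1 {ivy}.
  Root pear: left subtree has 1 node {daisy}, right has 0 { }.

lily, elm, tulip, rose, moss, reed, poppy, yew, kale, rye, iris, ivy, pear, daisy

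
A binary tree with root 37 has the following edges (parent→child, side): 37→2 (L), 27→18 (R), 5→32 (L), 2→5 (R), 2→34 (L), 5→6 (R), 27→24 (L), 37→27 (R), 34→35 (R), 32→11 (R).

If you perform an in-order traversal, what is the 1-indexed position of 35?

In-order visits the left subtree, then the node, then the right subtree.
At 37: go left to 2.
  At 2: go left to 34.
    At 34: no left child.
    Visit 34.
    At 34: go right to 35.
      35 is a leaf — visit 35.
  Visit 2.
  At 2: go right to 5.
    At 5: go left to 32.
      At 32: no left child.
      Visit 32.
      At 32: go right to 11.
        11 is a leaf — visit 11.
    Visit 5.
    At 5: go right to 6.
      6 is a leaf — visit 6.
Visit 37.
At 37: go right to 27.
  At 27: go left to 24.
    24 is a leaf — visit 24.
  Visit 27.
  At 27: go right to 18.
    18 is a leaf — visit 18.
Full in-order sequence: 34, 35, 2, 32, 11, 5, 6, 37, 24, 27, 18.

2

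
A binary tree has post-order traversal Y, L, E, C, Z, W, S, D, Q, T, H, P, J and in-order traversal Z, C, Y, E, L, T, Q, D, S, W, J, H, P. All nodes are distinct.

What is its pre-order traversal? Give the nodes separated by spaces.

The last element of post-order is the root; it splits in-order into left and right subtrees.
Root J: left subtree has 10 nodes {Z, C, Y, E, L, T, Q, D, S, W}, right has 2 {H, P}.
  Root T: left subtree has 5 nodes {Z, C, Y, E, L}, right has 4 {Q, D, S, W}.
    Root Z: left subtree has 0 nodes { }, right has 4 {C, Y, E, L}.
      Root C: left subtree has 0 nodes { }, right has 3 {Y, E, L}.
        Root E: left subtree has 1 node {Y}, right has 1 {L}.
    Root Q: left subtree has 0 nodes { }, right has 3 {D, S, W}.
      Root D: left subtree has 0 nodes { }, right has 2 {S, W}.
        Root S: left subtree has 0 nodes { }, right has 1 {W}.
  Root P: left subtree has 1 node {H}, right has 0 { }.

J T Z C E Y L Q D S W P H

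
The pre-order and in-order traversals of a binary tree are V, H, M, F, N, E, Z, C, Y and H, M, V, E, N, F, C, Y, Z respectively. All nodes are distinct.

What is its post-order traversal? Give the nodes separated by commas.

M, H, E, N, Y, C, Z, F, V

The first element of pre-order is the root; it splits in-order into left and right subtrees.
Root V: left subtree has 2 nodes {H, M}, right has 6 {E, N, F, C, Y, Z}.
  Root H: left subtree has 0 nodes { }, right has 1 {M}.
  Root F: left subtree has 2 nodes {E, N}, right has 3 {C, Y, Z}.
    Root N: left subtree has 1 node {E}, right has 0 { }.
    Root Z: left subtree has 2 nodes {C, Y}, right has 0 { }.
      Root C: left subtree has 0 nodes { }, right has 1 {Y}.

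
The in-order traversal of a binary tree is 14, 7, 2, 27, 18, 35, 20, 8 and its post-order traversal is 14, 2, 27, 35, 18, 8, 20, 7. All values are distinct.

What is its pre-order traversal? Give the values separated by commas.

7, 14, 20, 18, 27, 2, 35, 8

The last element of post-order is the root; it splits in-order into left and right subtrees.
Root 7: left subtree has 1 node {14}, right has 6 {2, 27, 18, 35, 20, 8}.
  Root 20: left subtree has 4 nodes {2, 27, 18, 35}, right has 1 {8}.
    Root 18: left subtree has 2 nodes {2, 27}, right has 1 {35}.
      Root 27: left subtree has 1 node {2}, right has 0 { }.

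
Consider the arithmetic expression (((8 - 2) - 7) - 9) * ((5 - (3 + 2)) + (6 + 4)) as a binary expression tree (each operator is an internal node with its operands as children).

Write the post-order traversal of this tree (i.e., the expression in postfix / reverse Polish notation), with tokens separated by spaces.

8 2 - 7 - 9 - 5 3 2 + - 6 4 + + *

Post-order on an expression tree gives postfix notation: for each operator, emit left operand, right operand, then the operator.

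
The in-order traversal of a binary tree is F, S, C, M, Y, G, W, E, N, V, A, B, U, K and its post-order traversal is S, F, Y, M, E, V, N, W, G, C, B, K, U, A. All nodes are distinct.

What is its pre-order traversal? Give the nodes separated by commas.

The last element of post-order is the root; it splits in-order into left and right subtrees.
Root A: left subtree has 10 nodes {F, S, C, M, Y, G, W, E, N, V}, right has 3 {B, U, K}.
  Root C: left subtree has 2 nodes {F, S}, right has 7 {M, Y, G, W, E, N, V}.
    Root F: left subtree has 0 nodes { }, right has 1 {S}.
    Root G: left subtree has 2 nodes {M, Y}, right has 4 {W, E, N, V}.
      Root M: left subtree has 0 nodes { }, right has 1 {Y}.
      Root W: left subtree has 0 nodes { }, right has 3 {E, N, V}.
        Root N: left subtree has 1 node {E}, right has 1 {V}.
  Root U: left subtree has 1 node {B}, right has 1 {K}.

A, C, F, S, G, M, Y, W, N, E, V, U, B, K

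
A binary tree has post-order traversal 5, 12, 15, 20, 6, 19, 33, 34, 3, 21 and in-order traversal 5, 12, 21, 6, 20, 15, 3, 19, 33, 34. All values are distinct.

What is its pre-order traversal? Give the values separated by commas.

21, 12, 5, 3, 6, 20, 15, 34, 33, 19

The last element of post-order is the root; it splits in-order into left and right subtrees.
Root 21: left subtree has 2 nodes {5, 12}, right has 7 {6, 20, 15, 3, 19, 33, 34}.
  Root 12: left subtree has 1 node {5}, right has 0 { }.
  Root 3: left subtree has 3 nodes {6, 20, 15}, right has 3 {19, 33, 34}.
    Root 6: left subtree has 0 nodes { }, right has 2 {20, 15}.
      Root 20: left subtree has 0 nodes { }, right has 1 {15}.
    Root 34: left subtree has 2 nodes {19, 33}, right has 0 { }.
      Root 33: left subtree has 1 node {19}, right has 0 { }.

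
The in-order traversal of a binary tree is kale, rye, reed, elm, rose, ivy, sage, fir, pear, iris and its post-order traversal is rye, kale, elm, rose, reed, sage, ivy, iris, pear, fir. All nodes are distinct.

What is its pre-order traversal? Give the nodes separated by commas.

fir, ivy, reed, kale, rye, rose, elm, sage, pear, iris

The last element of post-order is the root; it splits in-order into left and right subtrees.
Root fir: left subtree has 7 nodes {kale, rye, reed, elm, rose, ivy, sage}, right has 2 {pear, iris}.
  Root ivy: left subtree has 5 nodes {kale, rye, reed, elm, rose}, right has 1 {sage}.
    Root reed: left subtree has 2 nodes {kale, rye}, right has 2 {elm, rose}.
      Root kale: left subtree has 0 nodes { }, right has 1 {rye}.
      Root rose: left subtree has 1 node {elm}, right has 0 { }.
  Root pear: left subtree has 0 nodes { }, right has 1 {iris}.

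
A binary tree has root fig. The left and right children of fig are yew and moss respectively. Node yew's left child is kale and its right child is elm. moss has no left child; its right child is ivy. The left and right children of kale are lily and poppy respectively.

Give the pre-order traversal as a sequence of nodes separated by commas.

fig, yew, kale, lily, poppy, elm, moss, ivy

Pre-order visits the node, then its left subtree, then its right subtree.
Visit fig.
At fig: go left to yew.
  Visit yew.
  At yew: go left to kale.
    Visit kale.
    At kale: go left to lily.
      lily is a leaf — visit lily.
    At kale: go right to poppy.
      poppy is a leaf — visit poppy.
  At yew: go right to elm.
    elm is a leaf — visit elm.
At fig: go right to moss.
  Visit moss.
  At moss: no left child.
  At moss: go right to ivy.
    ivy is a leaf — visit ivy.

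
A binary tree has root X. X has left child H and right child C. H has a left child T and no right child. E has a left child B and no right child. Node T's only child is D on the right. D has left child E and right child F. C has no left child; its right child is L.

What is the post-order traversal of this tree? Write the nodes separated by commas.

Post-order visits the left subtree, then the right subtree, then the node.
At X: go left to H.
  At H: go left to T.
    At T: no left child.
    At T: go right to D.
      At D: go left to E.
        At E: go left to B.
          B is a leaf — visit B.
        At E: no right child.
        Visit E.
      At D: go right to F.
        F is a leaf — visit F.
      Visit D.
    Visit T.
  At H: no right child.
  Visit H.
At X: go right to C.
  At C: no left child.
  At C: go right to L.
    L is a leaf — visit L.
  Visit C.
Visit X.

B, E, F, D, T, H, L, C, X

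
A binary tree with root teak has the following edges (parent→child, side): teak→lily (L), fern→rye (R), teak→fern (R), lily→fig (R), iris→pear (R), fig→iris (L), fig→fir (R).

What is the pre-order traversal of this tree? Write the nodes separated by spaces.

Pre-order visits the node, then its left subtree, then its right subtree.
Visit teak.
At teak: go left to lily.
  Visit lily.
  At lily: no left child.
  At lily: go right to fig.
    Visit fig.
    At fig: go left to iris.
      Visit iris.
      At iris: no left child.
      At iris: go right to pear.
        pear is a leaf — visit pear.
    At fig: go right to fir.
      fir is a leaf — visit fir.
At teak: go right to fern.
  Visit fern.
  At fern: no left child.
  At fern: go right to rye.
    rye is a leaf — visit rye.

teak lily fig iris pear fir fern rye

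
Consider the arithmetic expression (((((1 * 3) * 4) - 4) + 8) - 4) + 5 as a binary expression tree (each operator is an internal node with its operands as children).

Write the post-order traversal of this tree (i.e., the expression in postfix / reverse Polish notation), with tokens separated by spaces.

1 3 * 4 * 4 - 8 + 4 - 5 +

Post-order on an expression tree gives postfix notation: for each operator, emit left operand, right operand, then the operator.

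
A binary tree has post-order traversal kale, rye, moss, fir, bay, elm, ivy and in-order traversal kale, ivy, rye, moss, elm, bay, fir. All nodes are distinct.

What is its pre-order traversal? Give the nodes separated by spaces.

The last element of post-order is the root; it splits in-order into left and right subtrees.
Root ivy: left subtree has 1 node {kale}, right has 5 {rye, moss, elm, bay, fir}.
  Root elm: left subtree has 2 nodes {rye, moss}, right has 2 {bay, fir}.
    Root moss: left subtree has 1 node {rye}, right has 0 { }.
    Root bay: left subtree has 0 nodes { }, right has 1 {fir}.

ivy kale elm moss rye bay fir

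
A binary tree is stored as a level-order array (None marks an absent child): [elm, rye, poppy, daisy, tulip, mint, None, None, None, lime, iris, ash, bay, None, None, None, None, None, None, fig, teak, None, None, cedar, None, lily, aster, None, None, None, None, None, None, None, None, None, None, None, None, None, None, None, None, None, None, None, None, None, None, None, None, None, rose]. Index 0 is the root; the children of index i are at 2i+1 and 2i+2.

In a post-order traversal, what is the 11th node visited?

lily

Post-order visits the left subtree, then the right subtree, then the node.
At elm: go left to rye.
  At rye: go left to daisy.
    daisy is a leaf — visit daisy.
  At rye: go right to tulip.
    At tulip: go left to lime.
      At lime: go left to fig.
        fig is a leaf — visit fig.
      At lime: go right to teak.
        teak is a leaf — visit teak.
      Visit lime.
    At tulip: go right to iris.
      iris is a leaf — visit iris.
    Visit tulip.
  Visit rye.
At elm: go right to poppy.
  At poppy: go left to mint.
    At mint: go left to ash.
      At ash: go left to cedar.
        cedar is a leaf — visit cedar.
      At ash: no right child.
      Visit ash.
    At mint: go right to bay.
      At bay: go left to lily.
        At lily: no left child.
        At lily: go right to rose.
          rose is a leaf — visit rose.
        Visit lily.
      At bay: go right to aster.
        aster is a leaf — visit aster.
      Visit bay.
    Visit mint.
  At poppy: no right child.
  Visit poppy.
Visit elm.
Full post-order sequence: daisy, fig, teak, lime, iris, tulip, rye, cedar, ash, rose, lily, aster, bay, mint, poppy, elm.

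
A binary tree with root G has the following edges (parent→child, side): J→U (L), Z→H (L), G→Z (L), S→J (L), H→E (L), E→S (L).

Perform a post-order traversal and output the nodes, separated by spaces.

Post-order visits the left subtree, then the right subtree, then the node.
At G: go left to Z.
  At Z: go left to H.
    At H: go left to E.
      At E: go left to S.
        At S: go left to J.
          At J: go left to U.
            U is a leaf — visit U.
          At J: no right child.
          Visit J.
        At S: no right child.
        Visit S.
      At E: no right child.
      Visit E.
    At H: no right child.
    Visit H.
  At Z: no right child.
  Visit Z.
At G: no right child.
Visit G.

U J S E H Z G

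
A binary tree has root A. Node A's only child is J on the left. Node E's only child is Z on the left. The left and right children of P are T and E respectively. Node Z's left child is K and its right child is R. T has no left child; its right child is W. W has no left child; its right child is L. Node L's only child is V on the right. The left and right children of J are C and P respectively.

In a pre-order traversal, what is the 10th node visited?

Pre-order visits the node, then its left subtree, then its right subtree.
Visit A.
At A: go left to J.
  Visit J.
  At J: go left to C.
    C is a leaf — visit C.
  At J: go right to P.
    Visit P.
    At P: go left to T.
      Visit T.
      At T: no left child.
      At T: go right to W.
        Visit W.
        At W: no left child.
        At W: go right to L.
          Visit L.
          At L: no left child.
          At L: go right to V.
            V is a leaf — visit V.
    At P: go right to E.
      Visit E.
      At E: go left to Z.
        Visit Z.
        At Z: go left to K.
          K is a leaf — visit K.
        At Z: go right to R.
          R is a leaf — visit R.
      At E: no right child.
At A: no right child.
Full pre-order sequence: A, J, C, P, T, W, L, V, E, Z, K, R.

Z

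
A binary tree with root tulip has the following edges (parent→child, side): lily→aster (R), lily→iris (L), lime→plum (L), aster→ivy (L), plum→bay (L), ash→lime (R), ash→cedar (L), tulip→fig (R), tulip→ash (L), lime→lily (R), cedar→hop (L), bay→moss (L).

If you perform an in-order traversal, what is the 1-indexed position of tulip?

12

In-order visits the left subtree, then the node, then the right subtree.
At tulip: go left to ash.
  At ash: go left to cedar.
    At cedar: go left to hop.
      hop is a leaf — visit hop.
    Visit cedar.
    At cedar: no right child.
  Visit ash.
  At ash: go right to lime.
    At lime: go left to plum.
      At plum: go left to bay.
        At bay: go left to moss.
          moss is a leaf — visit moss.
        Visit bay.
        At bay: no right child.
      Visit plum.
      At plum: no right child.
    Visit lime.
    At lime: go right to lily.
      At lily: go left to iris.
        iris is a leaf — visit iris.
      Visit lily.
      At lily: go right to aster.
        At aster: go left to ivy.
          ivy is a leaf — visit ivy.
        Visit aster.
        At aster: no right child.
Visit tulip.
At tulip: go right to fig.
  fig is a leaf — visit fig.
Full in-order sequence: hop, cedar, ash, moss, bay, plum, lime, iris, lily, ivy, aster, tulip, fig.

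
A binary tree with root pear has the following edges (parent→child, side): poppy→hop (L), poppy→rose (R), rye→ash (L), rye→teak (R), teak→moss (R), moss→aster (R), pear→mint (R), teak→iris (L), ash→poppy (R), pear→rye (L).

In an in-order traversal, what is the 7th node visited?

In-order visits the left subtree, then the node, then the right subtree.
At pear: go left to rye.
  At rye: go left to ash.
    At ash: no left child.
    Visit ash.
    At ash: go right to poppy.
      At poppy: go left to hop.
        hop is a leaf — visit hop.
      Visit poppy.
      At poppy: go right to rose.
        rose is a leaf — visit rose.
  Visit rye.
  At rye: go right to teak.
    At teak: go left to iris.
      iris is a leaf — visit iris.
    Visit teak.
    At teak: go right to moss.
      At moss: no left child.
      Visit moss.
      At moss: go right to aster.
        aster is a leaf — visit aster.
Visit pear.
At pear: go right to mint.
  mint is a leaf — visit mint.
Full in-order sequence: ash, hop, poppy, rose, rye, iris, teak, moss, aster, pear, mint.

teak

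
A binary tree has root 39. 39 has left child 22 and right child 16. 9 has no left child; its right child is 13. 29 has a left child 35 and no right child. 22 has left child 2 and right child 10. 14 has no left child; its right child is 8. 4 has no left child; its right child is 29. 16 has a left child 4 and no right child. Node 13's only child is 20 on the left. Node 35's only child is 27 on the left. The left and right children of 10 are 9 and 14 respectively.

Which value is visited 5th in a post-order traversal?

8

Post-order visits the left subtree, then the right subtree, then the node.
At 39: go left to 22.
  At 22: go left to 2.
    2 is a leaf — visit 2.
  At 22: go right to 10.
    At 10: go left to 9.
      At 9: no left child.
      At 9: go right to 13.
        At 13: go left to 20.
          20 is a leaf — visit 20.
        At 13: no right child.
        Visit 13.
      Visit 9.
    At 10: go right to 14.
      At 14: no left child.
      At 14: go right to 8.
        8 is a leaf — visit 8.
      Visit 14.
    Visit 10.
  Visit 22.
At 39: go right to 16.
  At 16: go left to 4.
    At 4: no left child.
    At 4: go right to 29.
      At 29: go left to 35.
        At 35: go left to 27.
          27 is a leaf — visit 27.
        At 35: no right child.
        Visit 35.
      At 29: no right child.
      Visit 29.
    Visit 4.
  At 16: no right child.
  Visit 16.
Visit 39.
Full post-order sequence: 2, 20, 13, 9, 8, 14, 10, 22, 27, 35, 29, 4, 16, 39.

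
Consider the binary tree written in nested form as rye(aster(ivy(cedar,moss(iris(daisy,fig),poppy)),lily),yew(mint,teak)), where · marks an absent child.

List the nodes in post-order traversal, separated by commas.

cedar, daisy, fig, iris, poppy, moss, ivy, lily, aster, mint, teak, yew, rye

Post-order visits the left subtree, then the right subtree, then the node.
At rye: go left to aster.
  At aster: go left to ivy.
    At ivy: go left to cedar.
      cedar is a leaf — visit cedar.
    At ivy: go right to moss.
      At moss: go left to iris.
        At iris: go left to daisy.
          daisy is a leaf — visit daisy.
        At iris: go right to fig.
          fig is a leaf — visit fig.
        Visit iris.
      At moss: go right to poppy.
        poppy is a leaf — visit poppy.
      Visit moss.
    Visit ivy.
  At aster: go right to lily.
    lily is a leaf — visit lily.
  Visit aster.
At rye: go right to yew.
  At yew: go left to mint.
    mint is a leaf — visit mint.
  At yew: go right to teak.
    teak is a leaf — visit teak.
  Visit yew.
Visit rye.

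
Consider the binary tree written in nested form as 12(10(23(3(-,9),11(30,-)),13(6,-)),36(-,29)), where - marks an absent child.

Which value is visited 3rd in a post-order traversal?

Post-order visits the left subtree, then the right subtree, then the node.
At 12: go left to 10.
  At 10: go left to 23.
    At 23: go left to 3.
      At 3: no left child.
      At 3: go right to 9.
        9 is a leaf — visit 9.
      Visit 3.
    At 23: go right to 11.
      At 11: go left to 30.
        30 is a leaf — visit 30.
      At 11: no right child.
      Visit 11.
    Visit 23.
  At 10: go right to 13.
    At 13: go left to 6.
      6 is a leaf — visit 6.
    At 13: no right child.
    Visit 13.
  Visit 10.
At 12: go right to 36.
  At 36: no left child.
  At 36: go right to 29.
    29 is a leaf — visit 29.
  Visit 36.
Visit 12.
Full post-order sequence: 9, 3, 30, 11, 23, 6, 13, 10, 29, 36, 12.

30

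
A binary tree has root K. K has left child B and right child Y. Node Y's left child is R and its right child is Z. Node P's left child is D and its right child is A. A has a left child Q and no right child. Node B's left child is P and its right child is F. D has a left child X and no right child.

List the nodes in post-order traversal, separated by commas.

Post-order visits the left subtree, then the right subtree, then the node.
At K: go left to B.
  At B: go left to P.
    At P: go left to D.
      At D: go left to X.
        X is a leaf — visit X.
      At D: no right child.
      Visit D.
    At P: go right to A.
      At A: go left to Q.
        Q is a leaf — visit Q.
      At A: no right child.
      Visit A.
    Visit P.
  At B: go right to F.
    F is a leaf — visit F.
  Visit B.
At K: go right to Y.
  At Y: go left to R.
    R is a leaf — visit R.
  At Y: go right to Z.
    Z is a leaf — visit Z.
  Visit Y.
Visit K.

X, D, Q, A, P, F, B, R, Z, Y, K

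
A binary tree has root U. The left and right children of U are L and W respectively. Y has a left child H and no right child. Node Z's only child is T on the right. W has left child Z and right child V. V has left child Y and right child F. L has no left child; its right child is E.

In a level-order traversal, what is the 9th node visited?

F

Level-order visits nodes level by level from the root, left to right within each level.
Level 0: U
Level 1: L, W
Level 2: E, Z, V
Level 3: T, Y, F
Level 4: H
Full level-order sequence: U, L, W, E, Z, V, T, Y, F, H.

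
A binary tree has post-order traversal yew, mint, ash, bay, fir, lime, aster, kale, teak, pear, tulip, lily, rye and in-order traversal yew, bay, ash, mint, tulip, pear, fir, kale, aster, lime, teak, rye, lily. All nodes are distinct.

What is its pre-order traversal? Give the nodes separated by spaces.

The last element of post-order is the root; it splits in-order into left and right subtrees.
Root rye: left subtree has 11 nodes {yew, bay, ash, mint, tulip, pear, fir, kale, aster, lime, teak}, right has 1 {lily}.
  Root tulip: left subtree has 4 nodes {yew, bay, ash, mint}, right has 6 {pear, fir, kale, aster, lime, teak}.
    Root bay: left subtree has 1 node {yew}, right has 2 {ash, mint}.
      Root ash: left subtree has 0 nodes { }, right has 1 {mint}.
    Root pear: left subtree has 0 nodes { }, right has 5 {fir, kale, aster, lime, teak}.
      Root teak: left subtree has 4 nodes {fir, kale, aster, lime}, right has 0 { }.
        Root kale: left subtree has 1 node {fir}, right has 2 {aster, lime}.
          Root aster: left subtree has 0 nodes { }, right has 1 {lime}.

rye tulip bay yew ash mint pear teak kale fir aster lime lily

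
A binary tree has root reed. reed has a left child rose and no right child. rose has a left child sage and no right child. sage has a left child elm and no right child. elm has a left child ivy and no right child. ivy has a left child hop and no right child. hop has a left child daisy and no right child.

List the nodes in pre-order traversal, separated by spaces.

reed rose sage elm ivy hop daisy

Pre-order visits the node, then its left subtree, then its right subtree.
Visit reed.
At reed: go left to rose.
  Visit rose.
  At rose: go left to sage.
    Visit sage.
    At sage: go left to elm.
      Visit elm.
      At elm: go left to ivy.
        Visit ivy.
        At ivy: go left to hop.
          Visit hop.
          At hop: go left to daisy.
            daisy is a leaf — visit daisy.
          At hop: no right child.
        At ivy: no right child.
      At elm: no right child.
    At sage: no right child.
  At rose: no right child.
At reed: no right child.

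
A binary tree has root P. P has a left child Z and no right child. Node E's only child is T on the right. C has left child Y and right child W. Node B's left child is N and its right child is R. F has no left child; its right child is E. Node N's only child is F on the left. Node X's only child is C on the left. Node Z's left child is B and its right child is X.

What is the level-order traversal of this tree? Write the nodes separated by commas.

P, Z, B, X, N, R, C, F, Y, W, E, T

Level-order visits nodes level by level from the root, left to right within each level.
Level 0: P
Level 1: Z
Level 2: B, X
Level 3: N, R, C
Level 4: F, Y, W
Level 5: E
Level 6: T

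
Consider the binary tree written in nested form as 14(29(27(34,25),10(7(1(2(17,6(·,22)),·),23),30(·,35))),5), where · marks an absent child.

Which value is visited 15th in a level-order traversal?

Level-order visits nodes level by level from the root, left to right within each level.
Level 0: 14
Level 1: 29, 5
Level 2: 27, 10
Level 3: 34, 25, 7, 30
Level 4: 1, 23, 35
Level 5: 2
Level 6: 17, 6
Level 7: 22
Full level-order sequence: 14, 29, 5, 27, 10, 34, 25, 7, 30, 1, 23, 35, 2, 17, 6, 22.

6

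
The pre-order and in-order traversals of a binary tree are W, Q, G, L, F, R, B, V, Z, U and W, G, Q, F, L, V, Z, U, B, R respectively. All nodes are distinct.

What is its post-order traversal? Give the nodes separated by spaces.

The first element of pre-order is the root; it splits in-order into left and right subtrees.
Root W: left subtree has 0 nodes { }, right has 9 {G, Q, F, L, V, Z, U, B, R}.
  Root Q: left subtree has 1 node {G}, right has 7 {F, L, V, Z, U, B, R}.
    Root L: left subtree has 1 node {F}, right has 5 {V, Z, U, B, R}.
      Root R: left subtree has 4 nodes {V, Z, U, B}, right has 0 { }.
        Root B: left subtree has 3 nodes {V, Z, U}, right has 0 { }.
          Root V: left subtree has 0 nodes { }, right has 2 {Z, U}.
            Root Z: left subtree has 0 nodes { }, right has 1 {U}.

G F U Z V B R L Q W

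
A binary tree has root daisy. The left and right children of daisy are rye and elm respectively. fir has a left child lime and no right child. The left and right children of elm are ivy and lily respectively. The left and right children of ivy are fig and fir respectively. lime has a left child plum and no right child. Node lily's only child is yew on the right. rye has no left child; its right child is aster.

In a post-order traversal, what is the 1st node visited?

Post-order visits the left subtree, then the right subtree, then the node.
At daisy: go left to rye.
  At rye: no left child.
  At rye: go right to aster.
    aster is a leaf — visit aster.
  Visit rye.
At daisy: go right to elm.
  At elm: go left to ivy.
    At ivy: go left to fig.
      fig is a leaf — visit fig.
    At ivy: go right to fir.
      At fir: go left to lime.
        At lime: go left to plum.
          plum is a leaf — visit plum.
        At lime: no right child.
        Visit lime.
      At fir: no right child.
      Visit fir.
    Visit ivy.
  At elm: go right to lily.
    At lily: no left child.
    At lily: go right to yew.
      yew is a leaf — visit yew.
    Visit lily.
  Visit elm.
Visit daisy.
Full post-order sequence: aster, rye, fig, plum, lime, fir, ivy, yew, lily, elm, daisy.

aster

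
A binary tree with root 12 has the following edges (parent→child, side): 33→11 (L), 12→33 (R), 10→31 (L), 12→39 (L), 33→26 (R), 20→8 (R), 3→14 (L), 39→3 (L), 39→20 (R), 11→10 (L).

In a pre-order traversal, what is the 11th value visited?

26

Pre-order visits the node, then its left subtree, then its right subtree.
Visit 12.
At 12: go left to 39.
  Visit 39.
  At 39: go left to 3.
    Visit 3.
    At 3: go left to 14.
      14 is a leaf — visit 14.
    At 3: no right child.
  At 39: go right to 20.
    Visit 20.
    At 20: no left child.
    At 20: go right to 8.
      8 is a leaf — visit 8.
At 12: go right to 33.
  Visit 33.
  At 33: go left to 11.
    Visit 11.
    At 11: go left to 10.
      Visit 10.
      At 10: go left to 31.
        31 is a leaf — visit 31.
      At 10: no right child.
    At 11: no right child.
  At 33: go right to 26.
    26 is a leaf — visit 26.
Full pre-order sequence: 12, 39, 3, 14, 20, 8, 33, 11, 10, 31, 26.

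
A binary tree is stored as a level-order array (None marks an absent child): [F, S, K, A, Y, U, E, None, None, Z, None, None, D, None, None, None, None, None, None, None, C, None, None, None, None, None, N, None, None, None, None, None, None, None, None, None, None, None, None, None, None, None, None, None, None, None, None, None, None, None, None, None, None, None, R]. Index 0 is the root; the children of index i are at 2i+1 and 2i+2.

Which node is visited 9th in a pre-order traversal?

D

Pre-order visits the node, then its left subtree, then its right subtree.
Visit F.
At F: go left to S.
  Visit S.
  At S: go left to A.
    A is a leaf — visit A.
  At S: go right to Y.
    Visit Y.
    At Y: go left to Z.
      Visit Z.
      At Z: no left child.
      At Z: go right to C.
        C is a leaf — visit C.
    At Y: no right child.
At F: go right to K.
  Visit K.
  At K: go left to U.
    Visit U.
    At U: no left child.
    At U: go right to D.
      Visit D.
      At D: no left child.
      At D: go right to N.
        Visit N.
        At N: no left child.
        At N: go right to R.
          R is a leaf — visit R.
  At K: go right to E.
    E is a leaf — visit E.
Full pre-order sequence: F, S, A, Y, Z, C, K, U, D, N, R, E.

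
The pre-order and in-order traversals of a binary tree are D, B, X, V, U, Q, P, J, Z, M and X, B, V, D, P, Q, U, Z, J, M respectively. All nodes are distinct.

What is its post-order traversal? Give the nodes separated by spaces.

The first element of pre-order is the root; it splits in-order into left and right subtrees.
Root D: left subtree has 3 nodes {X, B, V}, right has 6 {P, Q, U, Z, J, M}.
  Root B: left subtree has 1 node {X}, right has 1 {V}.
  Root U: left subtree has 2 nodes {P, Q}, right has 3 {Z, J, M}.
    Root Q: left subtree has 1 node {P}, right has 0 { }.
    Root J: left subtree has 1 node {Z}, right has 1 {M}.

X V B P Q Z M J U D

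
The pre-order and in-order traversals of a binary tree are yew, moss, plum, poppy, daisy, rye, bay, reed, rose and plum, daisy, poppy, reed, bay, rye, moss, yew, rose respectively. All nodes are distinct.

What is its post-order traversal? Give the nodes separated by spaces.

The first element of pre-order is the root; it splits in-order into left and right subtrees.
Root yew: left subtree has 7 nodes {plum, daisy, poppy, reed, bay, rye, moss}, right has 1 {rose}.
  Root moss: left subtree has 6 nodes {plum, daisy, poppy, reed, bay, rye}, right has 0 { }.
    Root plum: left subtree has 0 nodes { }, right has 5 {daisy, poppy, reed, bay, rye}.
      Root poppy: left subtree has 1 node {daisy}, right has 3 {reed, bay, rye}.
        Root rye: left subtree has 2 nodes {reed, bay}, right has 0 { }.
          Root bay: left subtree has 1 node {reed}, right has 0 { }.

daisy reed bay rye poppy plum moss rose yew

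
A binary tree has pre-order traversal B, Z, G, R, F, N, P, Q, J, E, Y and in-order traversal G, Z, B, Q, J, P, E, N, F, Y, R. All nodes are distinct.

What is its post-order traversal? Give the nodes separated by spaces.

The first element of pre-order is the root; it splits in-order into left and right subtrees.
Root B: left subtree has 2 nodes {G, Z}, right has 8 {Q, J, P, E, N, F, Y, R}.
  Root Z: left subtree has 1 node {G}, right has 0 { }.
  Root R: left subtree has 7 nodes {Q, J, P, E, N, F, Y}, right has 0 { }.
    Root F: left subtree has 5 nodes {Q, J, P, E, N}, right has 1 {Y}.
      Root N: left subtree has 4 nodes {Q, J, P, E}, right has 0 { }.
        Root P: left subtree has 2 nodes {Q, J}, right has 1 {E}.
          Root Q: left subtree has 0 nodes { }, right has 1 {J}.

G Z J Q E P N Y F R B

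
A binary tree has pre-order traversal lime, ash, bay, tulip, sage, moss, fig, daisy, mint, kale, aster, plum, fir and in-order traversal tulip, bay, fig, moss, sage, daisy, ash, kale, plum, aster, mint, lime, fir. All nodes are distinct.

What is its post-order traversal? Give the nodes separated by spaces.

The first element of pre-order is the root; it splits in-order into left and right subtrees.
Root lime: left subtree has 11 nodes {tulip, bay, fig, moss, sage, daisy, ash, kale, plum, aster, mint}, right has 1 {fir}.
  Root ash: left subtree has 6 nodes {tulip, bay, fig, moss, sage, daisy}, right has 4 {kale, plum, aster, mint}.
    Root bay: left subtree has 1 node {tulip}, right has 4 {fig, moss, sage, daisy}.
      Root sage: left subtree has 2 nodes {fig, moss}, right has 1 {daisy}.
        Root moss: left subtree has 1 node {fig}, right has 0 { }.
    Root mint: left subtree has 3 nodes {kale, plum, aster}, right has 0 { }.
      Root kale: left subtree has 0 nodes { }, right has 2 {plum, aster}.
        Root aster: left subtree has 1 node {plum}, right has 0 { }.

tulip fig moss daisy sage bay plum aster kale mint ash fir lime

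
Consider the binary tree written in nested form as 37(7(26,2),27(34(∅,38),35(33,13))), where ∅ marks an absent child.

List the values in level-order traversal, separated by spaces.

37 7 27 26 2 34 35 38 33 13

Level-order visits nodes level by level from the root, left to right within each level.
Level 0: 37
Level 1: 7, 27
Level 2: 26, 2, 34, 35
Level 3: 38, 33, 13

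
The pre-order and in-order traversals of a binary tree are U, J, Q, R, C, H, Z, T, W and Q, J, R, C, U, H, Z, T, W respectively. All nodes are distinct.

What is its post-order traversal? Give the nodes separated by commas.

The first element of pre-order is the root; it splits in-order into left and right subtrees.
Root U: left subtree has 4 nodes {Q, J, R, C}, right has 4 {H, Z, T, W}.
  Root J: left subtree has 1 node {Q}, right has 2 {R, C}.
    Root R: left subtree has 0 nodes { }, right has 1 {C}.
  Root H: left subtree has 0 nodes { }, right has 3 {Z, T, W}.
    Root Z: left subtree has 0 nodes { }, right has 2 {T, W}.
      Root T: left subtree has 0 nodes { }, right has 1 {W}.

Q, C, R, J, W, T, Z, H, U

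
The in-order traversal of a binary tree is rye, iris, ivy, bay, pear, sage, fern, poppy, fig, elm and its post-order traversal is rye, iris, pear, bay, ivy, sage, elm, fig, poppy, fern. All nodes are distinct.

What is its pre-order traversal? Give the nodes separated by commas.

fern, sage, ivy, iris, rye, bay, pear, poppy, fig, elm

The last element of post-order is the root; it splits in-order into left and right subtrees.
Root fern: left subtree has 6 nodes {rye, iris, ivy, bay, pear, sage}, right has 3 {poppy, fig, elm}.
  Root sage: left subtree has 5 nodes {rye, iris, ivy, bay, pear}, right has 0 { }.
    Root ivy: left subtree has 2 nodes {rye, iris}, right has 2 {bay, pear}.
      Root iris: left subtree has 1 node {rye}, right has 0 { }.
      Root bay: left subtree has 0 nodes { }, right has 1 {pear}.
  Root poppy: left subtree has 0 nodes { }, right has 2 {fig, elm}.
    Root fig: left subtree has 0 nodes { }, right has 1 {elm}.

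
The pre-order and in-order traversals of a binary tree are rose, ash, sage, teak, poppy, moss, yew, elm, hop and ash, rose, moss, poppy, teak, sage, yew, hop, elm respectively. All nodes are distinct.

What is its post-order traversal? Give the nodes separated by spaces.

ash moss poppy teak hop elm yew sage rose

The first element of pre-order is the root; it splits in-order into left and right subtrees.
Root rose: left subtree has 1 node {ash}, right has 7 {moss, poppy, teak, sage, yew, hop, elm}.
  Root sage: left subtree has 3 nodes {moss, poppy, teak}, right has 3 {yew, hop, elm}.
    Root teak: left subtree has 2 nodes {moss, poppy}, right has 0 { }.
      Root poppy: left subtree has 1 node {moss}, right has 0 { }.
    Root yew: left subtree has 0 nodes { }, right has 2 {hop, elm}.
      Root elm: left subtree has 1 node {hop}, right has 0 { }.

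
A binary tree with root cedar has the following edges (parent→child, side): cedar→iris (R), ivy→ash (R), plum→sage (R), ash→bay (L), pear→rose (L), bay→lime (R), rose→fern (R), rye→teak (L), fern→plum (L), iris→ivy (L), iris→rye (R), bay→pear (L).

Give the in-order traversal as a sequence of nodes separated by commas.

In-order visits the left subtree, then the node, then the right subtree.
At cedar: no left child.
Visit cedar.
At cedar: go right to iris.
  At iris: go left to ivy.
    At ivy: no left child.
    Visit ivy.
    At ivy: go right to ash.
      At ash: go left to bay.
        At bay: go left to pear.
          At pear: go left to rose.
            At rose: no left child.
            Visit rose.
            At rose: go right to fern.
              At fern: go left to plum.
                At plum: no left child.
                Visit plum.
                At plum: go right to sage.
                  sage is a leaf — visit sage.
              Visit fern.
              At fern: no right child.
          Visit pear.
          At pear: no right child.
        Visit bay.
        At bay: go right to lime.
          lime is a leaf — visit lime.
      Visit ash.
      At ash: no right child.
  Visit iris.
  At iris: go right to rye.
    At rye: go left to teak.
      teak is a leaf — visit teak.
    Visit rye.
    At rye: no right child.

cedar, ivy, rose, plum, sage, fern, pear, bay, lime, ash, iris, teak, rye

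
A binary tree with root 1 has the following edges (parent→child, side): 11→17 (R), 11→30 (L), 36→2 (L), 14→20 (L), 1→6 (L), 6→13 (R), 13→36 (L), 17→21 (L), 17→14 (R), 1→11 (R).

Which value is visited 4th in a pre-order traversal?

36

Pre-order visits the node, then its left subtree, then its right subtree.
Visit 1.
At 1: go left to 6.
  Visit 6.
  At 6: no left child.
  At 6: go right to 13.
    Visit 13.
    At 13: go left to 36.
      Visit 36.
      At 36: go left to 2.
        2 is a leaf — visit 2.
      At 36: no right child.
    At 13: no right child.
At 1: go right to 11.
  Visit 11.
  At 11: go left to 30.
    30 is a leaf — visit 30.
  At 11: go right to 17.
    Visit 17.
    At 17: go left to 21.
      21 is a leaf — visit 21.
    At 17: go right to 14.
      Visit 14.
      At 14: go left to 20.
        20 is a leaf — visit 20.
      At 14: no right child.
Full pre-order sequence: 1, 6, 13, 36, 2, 11, 30, 17, 21, 14, 20.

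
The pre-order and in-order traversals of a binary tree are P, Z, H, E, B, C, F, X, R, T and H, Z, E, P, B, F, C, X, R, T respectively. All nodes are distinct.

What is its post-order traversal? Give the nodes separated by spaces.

H E Z F T R X C B P

The first element of pre-order is the root; it splits in-order into left and right subtrees.
Root P: left subtree has 3 nodes {H, Z, E}, right has 6 {B, F, C, X, R, T}.
  Root Z: left subtree has 1 node {H}, right has 1 {E}.
  Root B: left subtree has 0 nodes { }, right has 5 {F, C, X, R, T}.
    Root C: left subtree has 1 node {F}, right has 3 {X, R, T}.
      Root X: left subtree has 0 nodes { }, right has 2 {R, T}.
        Root R: left subtree has 0 nodes { }, right has 1 {T}.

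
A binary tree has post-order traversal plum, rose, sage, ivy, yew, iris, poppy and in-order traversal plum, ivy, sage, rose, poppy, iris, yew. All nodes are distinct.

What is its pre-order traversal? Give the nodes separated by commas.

The last element of post-order is the root; it splits in-order into left and right subtrees.
Root poppy: left subtree has 4 nodes {plum, ivy, sage, rose}, right has 2 {iris, yew}.
  Root ivy: left subtree has 1 node {plum}, right has 2 {sage, rose}.
    Root sage: left subtree has 0 nodes { }, right has 1 {rose}.
  Root iris: left subtree has 0 nodes { }, right has 1 {yew}.

poppy, ivy, plum, sage, rose, iris, yew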